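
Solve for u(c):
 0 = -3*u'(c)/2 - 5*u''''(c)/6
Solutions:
 u(c) = C1 + C4*exp(-15^(2/3)*c/5) + (C2*sin(3*3^(1/6)*5^(2/3)*c/10) + C3*cos(3*3^(1/6)*5^(2/3)*c/10))*exp(15^(2/3)*c/10)


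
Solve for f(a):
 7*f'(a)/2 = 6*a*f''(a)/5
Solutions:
 f(a) = C1 + C2*a^(47/12)


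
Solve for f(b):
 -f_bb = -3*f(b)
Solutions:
 f(b) = C1*exp(-sqrt(3)*b) + C2*exp(sqrt(3)*b)


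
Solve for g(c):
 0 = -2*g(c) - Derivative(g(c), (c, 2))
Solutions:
 g(c) = C1*sin(sqrt(2)*c) + C2*cos(sqrt(2)*c)


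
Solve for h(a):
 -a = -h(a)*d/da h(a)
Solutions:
 h(a) = -sqrt(C1 + a^2)
 h(a) = sqrt(C1 + a^2)


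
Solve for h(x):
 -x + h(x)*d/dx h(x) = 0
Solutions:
 h(x) = -sqrt(C1 + x^2)
 h(x) = sqrt(C1 + x^2)


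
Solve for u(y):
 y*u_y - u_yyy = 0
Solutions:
 u(y) = C1 + Integral(C2*airyai(y) + C3*airybi(y), y)


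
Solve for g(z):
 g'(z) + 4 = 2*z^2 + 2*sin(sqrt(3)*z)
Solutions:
 g(z) = C1 + 2*z^3/3 - 4*z - 2*sqrt(3)*cos(sqrt(3)*z)/3


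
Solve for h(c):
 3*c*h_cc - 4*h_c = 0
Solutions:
 h(c) = C1 + C2*c^(7/3)


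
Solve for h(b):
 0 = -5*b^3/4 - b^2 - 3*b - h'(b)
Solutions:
 h(b) = C1 - 5*b^4/16 - b^3/3 - 3*b^2/2


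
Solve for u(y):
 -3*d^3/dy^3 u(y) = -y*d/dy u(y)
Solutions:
 u(y) = C1 + Integral(C2*airyai(3^(2/3)*y/3) + C3*airybi(3^(2/3)*y/3), y)


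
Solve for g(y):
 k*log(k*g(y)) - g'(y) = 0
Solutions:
 li(k*g(y))/k = C1 + k*y


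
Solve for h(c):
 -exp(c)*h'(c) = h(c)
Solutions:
 h(c) = C1*exp(exp(-c))


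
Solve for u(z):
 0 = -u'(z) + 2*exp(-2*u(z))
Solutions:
 u(z) = log(-sqrt(C1 + 4*z))
 u(z) = log(C1 + 4*z)/2


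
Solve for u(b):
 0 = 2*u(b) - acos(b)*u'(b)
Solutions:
 u(b) = C1*exp(2*Integral(1/acos(b), b))


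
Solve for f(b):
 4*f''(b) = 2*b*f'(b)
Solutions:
 f(b) = C1 + C2*erfi(b/2)


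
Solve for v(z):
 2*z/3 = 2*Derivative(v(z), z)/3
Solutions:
 v(z) = C1 + z^2/2


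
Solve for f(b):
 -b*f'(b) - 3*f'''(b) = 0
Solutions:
 f(b) = C1 + Integral(C2*airyai(-3^(2/3)*b/3) + C3*airybi(-3^(2/3)*b/3), b)


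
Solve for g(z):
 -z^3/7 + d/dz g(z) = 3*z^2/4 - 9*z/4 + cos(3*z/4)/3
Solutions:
 g(z) = C1 + z^4/28 + z^3/4 - 9*z^2/8 + 4*sin(3*z/4)/9


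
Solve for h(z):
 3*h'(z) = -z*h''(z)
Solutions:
 h(z) = C1 + C2/z^2


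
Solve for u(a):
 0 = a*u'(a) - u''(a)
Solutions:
 u(a) = C1 + C2*erfi(sqrt(2)*a/2)


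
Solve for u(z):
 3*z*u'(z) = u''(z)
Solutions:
 u(z) = C1 + C2*erfi(sqrt(6)*z/2)


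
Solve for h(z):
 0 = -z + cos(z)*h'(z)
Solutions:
 h(z) = C1 + Integral(z/cos(z), z)


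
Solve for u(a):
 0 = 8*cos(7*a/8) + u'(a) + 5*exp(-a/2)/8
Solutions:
 u(a) = C1 - 64*sin(7*a/8)/7 + 5*exp(-a/2)/4


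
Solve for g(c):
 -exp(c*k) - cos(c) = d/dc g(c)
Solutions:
 g(c) = C1 - sin(c) - exp(c*k)/k


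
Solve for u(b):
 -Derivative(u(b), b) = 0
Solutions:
 u(b) = C1


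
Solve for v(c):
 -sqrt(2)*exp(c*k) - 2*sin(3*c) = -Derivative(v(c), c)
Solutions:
 v(c) = C1 - 2*cos(3*c)/3 + sqrt(2)*exp(c*k)/k


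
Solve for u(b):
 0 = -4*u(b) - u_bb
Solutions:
 u(b) = C1*sin(2*b) + C2*cos(2*b)


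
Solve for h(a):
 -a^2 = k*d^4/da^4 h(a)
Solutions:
 h(a) = C1 + C2*a + C3*a^2 + C4*a^3 - a^6/(360*k)


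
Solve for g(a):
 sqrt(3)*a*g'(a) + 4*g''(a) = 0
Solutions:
 g(a) = C1 + C2*erf(sqrt(2)*3^(1/4)*a/4)


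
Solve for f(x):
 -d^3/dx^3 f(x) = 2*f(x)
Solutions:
 f(x) = C3*exp(-2^(1/3)*x) + (C1*sin(2^(1/3)*sqrt(3)*x/2) + C2*cos(2^(1/3)*sqrt(3)*x/2))*exp(2^(1/3)*x/2)


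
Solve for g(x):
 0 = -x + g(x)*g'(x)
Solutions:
 g(x) = -sqrt(C1 + x^2)
 g(x) = sqrt(C1 + x^2)


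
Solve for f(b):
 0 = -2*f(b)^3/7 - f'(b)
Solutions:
 f(b) = -sqrt(14)*sqrt(-1/(C1 - 2*b))/2
 f(b) = sqrt(14)*sqrt(-1/(C1 - 2*b))/2


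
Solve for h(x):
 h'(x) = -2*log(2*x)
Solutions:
 h(x) = C1 - 2*x*log(x) - x*log(4) + 2*x


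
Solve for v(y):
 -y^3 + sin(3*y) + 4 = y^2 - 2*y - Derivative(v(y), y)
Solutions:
 v(y) = C1 + y^4/4 + y^3/3 - y^2 - 4*y + cos(3*y)/3


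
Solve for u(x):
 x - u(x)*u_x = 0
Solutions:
 u(x) = -sqrt(C1 + x^2)
 u(x) = sqrt(C1 + x^2)


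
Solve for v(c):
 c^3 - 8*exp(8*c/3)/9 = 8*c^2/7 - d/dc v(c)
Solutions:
 v(c) = C1 - c^4/4 + 8*c^3/21 + exp(8*c/3)/3


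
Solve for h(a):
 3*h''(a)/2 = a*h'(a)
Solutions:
 h(a) = C1 + C2*erfi(sqrt(3)*a/3)


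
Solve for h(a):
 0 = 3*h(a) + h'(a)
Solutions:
 h(a) = C1*exp(-3*a)


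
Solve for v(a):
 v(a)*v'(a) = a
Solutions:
 v(a) = -sqrt(C1 + a^2)
 v(a) = sqrt(C1 + a^2)


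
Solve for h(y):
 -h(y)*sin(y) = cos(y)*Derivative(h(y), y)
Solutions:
 h(y) = C1*cos(y)


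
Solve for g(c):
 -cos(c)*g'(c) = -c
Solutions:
 g(c) = C1 + Integral(c/cos(c), c)


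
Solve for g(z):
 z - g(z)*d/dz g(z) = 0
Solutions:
 g(z) = -sqrt(C1 + z^2)
 g(z) = sqrt(C1 + z^2)


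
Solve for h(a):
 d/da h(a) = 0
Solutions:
 h(a) = C1


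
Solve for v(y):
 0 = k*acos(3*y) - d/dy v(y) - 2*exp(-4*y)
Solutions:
 v(y) = C1 + k*y*acos(3*y) - k*sqrt(1 - 9*y^2)/3 + exp(-4*y)/2


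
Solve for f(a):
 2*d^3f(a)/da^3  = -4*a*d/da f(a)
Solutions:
 f(a) = C1 + Integral(C2*airyai(-2^(1/3)*a) + C3*airybi(-2^(1/3)*a), a)


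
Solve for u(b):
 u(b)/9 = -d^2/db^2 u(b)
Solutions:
 u(b) = C1*sin(b/3) + C2*cos(b/3)


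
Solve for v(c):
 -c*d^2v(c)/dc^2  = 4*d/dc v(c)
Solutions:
 v(c) = C1 + C2/c^3


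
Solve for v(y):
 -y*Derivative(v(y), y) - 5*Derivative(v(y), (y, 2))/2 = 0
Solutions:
 v(y) = C1 + C2*erf(sqrt(5)*y/5)


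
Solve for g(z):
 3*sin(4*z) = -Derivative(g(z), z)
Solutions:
 g(z) = C1 + 3*cos(4*z)/4


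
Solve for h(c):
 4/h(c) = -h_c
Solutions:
 h(c) = -sqrt(C1 - 8*c)
 h(c) = sqrt(C1 - 8*c)


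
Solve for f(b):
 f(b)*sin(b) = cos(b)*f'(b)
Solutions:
 f(b) = C1/cos(b)


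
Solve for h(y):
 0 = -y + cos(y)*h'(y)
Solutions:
 h(y) = C1 + Integral(y/cos(y), y)


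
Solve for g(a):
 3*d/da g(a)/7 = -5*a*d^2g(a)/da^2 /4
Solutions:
 g(a) = C1 + C2*a^(23/35)


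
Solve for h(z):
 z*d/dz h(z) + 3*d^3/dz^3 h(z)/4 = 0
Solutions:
 h(z) = C1 + Integral(C2*airyai(-6^(2/3)*z/3) + C3*airybi(-6^(2/3)*z/3), z)


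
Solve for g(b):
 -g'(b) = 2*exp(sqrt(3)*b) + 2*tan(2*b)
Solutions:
 g(b) = C1 - 2*sqrt(3)*exp(sqrt(3)*b)/3 + log(cos(2*b))


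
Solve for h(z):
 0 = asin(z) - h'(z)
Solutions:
 h(z) = C1 + z*asin(z) + sqrt(1 - z^2)


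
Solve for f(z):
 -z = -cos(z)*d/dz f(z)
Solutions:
 f(z) = C1 + Integral(z/cos(z), z)


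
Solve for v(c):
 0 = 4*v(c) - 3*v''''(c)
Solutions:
 v(c) = C1*exp(-sqrt(2)*3^(3/4)*c/3) + C2*exp(sqrt(2)*3^(3/4)*c/3) + C3*sin(sqrt(2)*3^(3/4)*c/3) + C4*cos(sqrt(2)*3^(3/4)*c/3)


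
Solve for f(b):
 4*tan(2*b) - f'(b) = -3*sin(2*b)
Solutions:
 f(b) = C1 - 2*log(cos(2*b)) - 3*cos(2*b)/2


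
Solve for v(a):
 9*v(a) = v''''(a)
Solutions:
 v(a) = C1*exp(-sqrt(3)*a) + C2*exp(sqrt(3)*a) + C3*sin(sqrt(3)*a) + C4*cos(sqrt(3)*a)


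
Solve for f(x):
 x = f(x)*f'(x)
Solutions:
 f(x) = -sqrt(C1 + x^2)
 f(x) = sqrt(C1 + x^2)


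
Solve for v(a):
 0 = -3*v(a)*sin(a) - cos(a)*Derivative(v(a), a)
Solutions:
 v(a) = C1*cos(a)^3


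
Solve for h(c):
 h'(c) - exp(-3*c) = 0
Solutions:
 h(c) = C1 - exp(-3*c)/3


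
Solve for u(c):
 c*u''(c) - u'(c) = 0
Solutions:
 u(c) = C1 + C2*c^2


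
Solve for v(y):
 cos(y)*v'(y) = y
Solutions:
 v(y) = C1 + Integral(y/cos(y), y)


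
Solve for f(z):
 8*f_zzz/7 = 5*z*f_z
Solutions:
 f(z) = C1 + Integral(C2*airyai(35^(1/3)*z/2) + C3*airybi(35^(1/3)*z/2), z)


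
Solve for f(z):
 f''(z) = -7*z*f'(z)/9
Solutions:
 f(z) = C1 + C2*erf(sqrt(14)*z/6)


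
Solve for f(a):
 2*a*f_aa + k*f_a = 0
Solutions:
 f(a) = C1 + a^(1 - re(k)/2)*(C2*sin(log(a)*Abs(im(k))/2) + C3*cos(log(a)*im(k)/2))


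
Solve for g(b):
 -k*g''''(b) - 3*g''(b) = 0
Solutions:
 g(b) = C1 + C2*b + C3*exp(-sqrt(3)*b*sqrt(-1/k)) + C4*exp(sqrt(3)*b*sqrt(-1/k))


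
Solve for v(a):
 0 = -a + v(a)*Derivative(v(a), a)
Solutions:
 v(a) = -sqrt(C1 + a^2)
 v(a) = sqrt(C1 + a^2)


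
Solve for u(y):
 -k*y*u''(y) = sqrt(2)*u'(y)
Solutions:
 u(y) = C1 + y^(((re(k) - sqrt(2))*re(k) + im(k)^2)/(re(k)^2 + im(k)^2))*(C2*sin(sqrt(2)*log(y)*Abs(im(k))/(re(k)^2 + im(k)^2)) + C3*cos(sqrt(2)*log(y)*im(k)/(re(k)^2 + im(k)^2)))


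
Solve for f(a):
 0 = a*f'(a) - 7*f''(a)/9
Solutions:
 f(a) = C1 + C2*erfi(3*sqrt(14)*a/14)


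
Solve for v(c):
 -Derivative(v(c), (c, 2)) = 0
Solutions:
 v(c) = C1 + C2*c


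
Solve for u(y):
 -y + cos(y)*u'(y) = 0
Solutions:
 u(y) = C1 + Integral(y/cos(y), y)


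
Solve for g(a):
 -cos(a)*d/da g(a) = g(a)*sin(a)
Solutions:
 g(a) = C1*cos(a)


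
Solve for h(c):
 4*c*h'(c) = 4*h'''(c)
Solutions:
 h(c) = C1 + Integral(C2*airyai(c) + C3*airybi(c), c)


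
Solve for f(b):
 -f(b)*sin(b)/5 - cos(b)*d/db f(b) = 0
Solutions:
 f(b) = C1*cos(b)^(1/5)


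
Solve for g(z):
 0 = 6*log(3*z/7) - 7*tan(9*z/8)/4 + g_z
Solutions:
 g(z) = C1 - 6*z*log(z) - 6*z*log(3) + 6*z + 6*z*log(7) - 14*log(cos(9*z/8))/9


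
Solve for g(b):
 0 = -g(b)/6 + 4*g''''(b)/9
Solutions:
 g(b) = C1*exp(-6^(1/4)*b/2) + C2*exp(6^(1/4)*b/2) + C3*sin(6^(1/4)*b/2) + C4*cos(6^(1/4)*b/2)


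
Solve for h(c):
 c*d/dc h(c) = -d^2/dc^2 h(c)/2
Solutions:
 h(c) = C1 + C2*erf(c)


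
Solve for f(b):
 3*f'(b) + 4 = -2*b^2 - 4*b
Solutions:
 f(b) = C1 - 2*b^3/9 - 2*b^2/3 - 4*b/3


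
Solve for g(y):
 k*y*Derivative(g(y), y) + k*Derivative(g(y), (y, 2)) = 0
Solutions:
 g(y) = C1 + C2*erf(sqrt(2)*y/2)


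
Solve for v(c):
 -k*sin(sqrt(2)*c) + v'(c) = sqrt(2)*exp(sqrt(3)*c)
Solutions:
 v(c) = C1 - sqrt(2)*k*cos(sqrt(2)*c)/2 + sqrt(6)*exp(sqrt(3)*c)/3


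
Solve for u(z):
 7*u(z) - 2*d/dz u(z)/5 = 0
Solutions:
 u(z) = C1*exp(35*z/2)


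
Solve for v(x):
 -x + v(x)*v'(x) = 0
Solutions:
 v(x) = -sqrt(C1 + x^2)
 v(x) = sqrt(C1 + x^2)


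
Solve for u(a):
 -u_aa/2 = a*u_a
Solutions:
 u(a) = C1 + C2*erf(a)


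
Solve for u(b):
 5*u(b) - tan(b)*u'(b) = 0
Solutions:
 u(b) = C1*sin(b)^5


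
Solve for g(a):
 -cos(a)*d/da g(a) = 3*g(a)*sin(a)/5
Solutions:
 g(a) = C1*cos(a)^(3/5)


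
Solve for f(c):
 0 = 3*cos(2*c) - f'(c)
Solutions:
 f(c) = C1 + 3*sin(2*c)/2


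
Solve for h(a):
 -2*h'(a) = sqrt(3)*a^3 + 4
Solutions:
 h(a) = C1 - sqrt(3)*a^4/8 - 2*a


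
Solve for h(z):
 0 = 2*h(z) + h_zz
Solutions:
 h(z) = C1*sin(sqrt(2)*z) + C2*cos(sqrt(2)*z)


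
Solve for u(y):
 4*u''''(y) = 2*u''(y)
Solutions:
 u(y) = C1 + C2*y + C3*exp(-sqrt(2)*y/2) + C4*exp(sqrt(2)*y/2)


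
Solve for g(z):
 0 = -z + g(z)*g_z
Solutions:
 g(z) = -sqrt(C1 + z^2)
 g(z) = sqrt(C1 + z^2)


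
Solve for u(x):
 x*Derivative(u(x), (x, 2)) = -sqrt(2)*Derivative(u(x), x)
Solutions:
 u(x) = C1 + C2*x^(1 - sqrt(2))


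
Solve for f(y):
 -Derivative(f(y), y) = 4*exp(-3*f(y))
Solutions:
 f(y) = log(C1 - 12*y)/3
 f(y) = log((-3^(1/3) - 3^(5/6)*I)*(C1 - 4*y)^(1/3)/2)
 f(y) = log((-3^(1/3) + 3^(5/6)*I)*(C1 - 4*y)^(1/3)/2)


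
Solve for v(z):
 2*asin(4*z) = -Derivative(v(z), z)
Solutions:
 v(z) = C1 - 2*z*asin(4*z) - sqrt(1 - 16*z^2)/2


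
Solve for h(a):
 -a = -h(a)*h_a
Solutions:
 h(a) = -sqrt(C1 + a^2)
 h(a) = sqrt(C1 + a^2)


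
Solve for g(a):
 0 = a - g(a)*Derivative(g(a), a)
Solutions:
 g(a) = -sqrt(C1 + a^2)
 g(a) = sqrt(C1 + a^2)


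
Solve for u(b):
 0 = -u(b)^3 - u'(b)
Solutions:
 u(b) = -sqrt(2)*sqrt(-1/(C1 - b))/2
 u(b) = sqrt(2)*sqrt(-1/(C1 - b))/2


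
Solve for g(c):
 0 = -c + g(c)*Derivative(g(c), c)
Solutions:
 g(c) = -sqrt(C1 + c^2)
 g(c) = sqrt(C1 + c^2)


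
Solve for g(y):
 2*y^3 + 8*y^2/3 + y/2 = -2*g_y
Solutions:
 g(y) = C1 - y^4/4 - 4*y^3/9 - y^2/8


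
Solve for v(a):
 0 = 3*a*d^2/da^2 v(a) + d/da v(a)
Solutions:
 v(a) = C1 + C2*a^(2/3)


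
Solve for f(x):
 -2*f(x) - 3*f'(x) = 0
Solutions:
 f(x) = C1*exp(-2*x/3)


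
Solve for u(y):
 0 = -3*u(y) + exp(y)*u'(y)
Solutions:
 u(y) = C1*exp(-3*exp(-y))


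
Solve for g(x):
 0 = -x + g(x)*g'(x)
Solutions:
 g(x) = -sqrt(C1 + x^2)
 g(x) = sqrt(C1 + x^2)


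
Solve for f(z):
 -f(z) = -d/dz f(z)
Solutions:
 f(z) = C1*exp(z)


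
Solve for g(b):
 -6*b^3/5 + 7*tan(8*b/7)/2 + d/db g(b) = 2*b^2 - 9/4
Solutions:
 g(b) = C1 + 3*b^4/10 + 2*b^3/3 - 9*b/4 + 49*log(cos(8*b/7))/16


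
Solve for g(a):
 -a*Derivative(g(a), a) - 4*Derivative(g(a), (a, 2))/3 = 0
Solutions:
 g(a) = C1 + C2*erf(sqrt(6)*a/4)


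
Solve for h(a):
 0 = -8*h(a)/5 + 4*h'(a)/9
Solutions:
 h(a) = C1*exp(18*a/5)


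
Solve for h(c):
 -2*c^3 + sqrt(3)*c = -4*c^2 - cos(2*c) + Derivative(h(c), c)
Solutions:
 h(c) = C1 - c^4/2 + 4*c^3/3 + sqrt(3)*c^2/2 + sin(2*c)/2


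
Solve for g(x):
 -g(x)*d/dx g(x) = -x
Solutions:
 g(x) = -sqrt(C1 + x^2)
 g(x) = sqrt(C1 + x^2)


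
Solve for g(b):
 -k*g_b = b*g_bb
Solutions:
 g(b) = C1 + b^(1 - re(k))*(C2*sin(log(b)*Abs(im(k))) + C3*cos(log(b)*im(k)))


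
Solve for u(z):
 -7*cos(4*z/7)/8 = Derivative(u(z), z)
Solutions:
 u(z) = C1 - 49*sin(4*z/7)/32


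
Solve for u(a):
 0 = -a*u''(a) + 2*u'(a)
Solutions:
 u(a) = C1 + C2*a^3


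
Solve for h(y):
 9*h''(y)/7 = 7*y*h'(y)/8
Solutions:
 h(y) = C1 + C2*erfi(7*y/12)


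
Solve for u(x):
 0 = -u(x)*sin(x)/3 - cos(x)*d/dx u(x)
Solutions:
 u(x) = C1*cos(x)^(1/3)


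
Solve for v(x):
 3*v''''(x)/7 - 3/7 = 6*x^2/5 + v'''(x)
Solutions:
 v(x) = C1 + C2*x + C3*x^2 + C4*exp(7*x/3) - x^5/50 - 3*x^4/70 - 71*x^3/490


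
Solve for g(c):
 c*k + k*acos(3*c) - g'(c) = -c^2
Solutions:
 g(c) = C1 + c^3/3 + c^2*k/2 + k*(c*acos(3*c) - sqrt(1 - 9*c^2)/3)


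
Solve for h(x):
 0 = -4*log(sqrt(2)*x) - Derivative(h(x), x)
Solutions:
 h(x) = C1 - 4*x*log(x) - x*log(4) + 4*x


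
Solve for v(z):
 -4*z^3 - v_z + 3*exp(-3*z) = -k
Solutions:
 v(z) = C1 + k*z - z^4 - exp(-3*z)


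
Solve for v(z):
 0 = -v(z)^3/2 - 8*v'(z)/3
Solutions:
 v(z) = -2*sqrt(2)*sqrt(-1/(C1 - 3*z))
 v(z) = 2*sqrt(2)*sqrt(-1/(C1 - 3*z))


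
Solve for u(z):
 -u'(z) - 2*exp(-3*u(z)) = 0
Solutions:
 u(z) = log(C1 - 6*z)/3
 u(z) = log((-3^(1/3) - 3^(5/6)*I)*(C1 - 2*z)^(1/3)/2)
 u(z) = log((-3^(1/3) + 3^(5/6)*I)*(C1 - 2*z)^(1/3)/2)


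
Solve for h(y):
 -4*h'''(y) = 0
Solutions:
 h(y) = C1 + C2*y + C3*y^2


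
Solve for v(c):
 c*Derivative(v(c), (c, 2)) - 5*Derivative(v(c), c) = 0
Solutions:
 v(c) = C1 + C2*c^6


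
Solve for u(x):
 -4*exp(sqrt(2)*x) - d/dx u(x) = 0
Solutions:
 u(x) = C1 - 2*sqrt(2)*exp(sqrt(2)*x)


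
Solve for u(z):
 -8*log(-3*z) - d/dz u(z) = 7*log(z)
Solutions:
 u(z) = C1 - 15*z*log(z) + z*(-8*log(3) + 15 - 8*I*pi)


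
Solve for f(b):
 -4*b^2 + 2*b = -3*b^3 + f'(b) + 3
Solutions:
 f(b) = C1 + 3*b^4/4 - 4*b^3/3 + b^2 - 3*b


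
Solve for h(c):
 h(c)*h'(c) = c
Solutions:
 h(c) = -sqrt(C1 + c^2)
 h(c) = sqrt(C1 + c^2)


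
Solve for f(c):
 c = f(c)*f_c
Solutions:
 f(c) = -sqrt(C1 + c^2)
 f(c) = sqrt(C1 + c^2)


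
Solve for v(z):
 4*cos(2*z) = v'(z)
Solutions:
 v(z) = C1 + 2*sin(2*z)


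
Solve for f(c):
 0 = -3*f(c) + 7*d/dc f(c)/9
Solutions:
 f(c) = C1*exp(27*c/7)


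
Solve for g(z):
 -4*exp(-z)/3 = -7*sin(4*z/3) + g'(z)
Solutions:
 g(z) = C1 - 21*cos(4*z/3)/4 + 4*exp(-z)/3


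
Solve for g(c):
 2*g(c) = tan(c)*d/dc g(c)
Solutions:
 g(c) = C1*sin(c)^2


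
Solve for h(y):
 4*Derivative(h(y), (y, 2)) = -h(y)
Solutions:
 h(y) = C1*sin(y/2) + C2*cos(y/2)


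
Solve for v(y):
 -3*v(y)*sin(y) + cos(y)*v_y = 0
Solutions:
 v(y) = C1/cos(y)^3


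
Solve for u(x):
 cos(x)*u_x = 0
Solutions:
 u(x) = C1


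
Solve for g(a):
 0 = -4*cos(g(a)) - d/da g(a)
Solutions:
 g(a) = pi - asin((C1 + exp(8*a))/(C1 - exp(8*a)))
 g(a) = asin((C1 + exp(8*a))/(C1 - exp(8*a)))


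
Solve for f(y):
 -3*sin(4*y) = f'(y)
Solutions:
 f(y) = C1 + 3*cos(4*y)/4


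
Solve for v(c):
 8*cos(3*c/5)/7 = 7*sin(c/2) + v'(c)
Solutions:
 v(c) = C1 + 40*sin(3*c/5)/21 + 14*cos(c/2)


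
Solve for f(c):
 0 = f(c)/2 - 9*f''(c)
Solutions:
 f(c) = C1*exp(-sqrt(2)*c/6) + C2*exp(sqrt(2)*c/6)


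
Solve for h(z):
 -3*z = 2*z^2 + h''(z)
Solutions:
 h(z) = C1 + C2*z - z^4/6 - z^3/2


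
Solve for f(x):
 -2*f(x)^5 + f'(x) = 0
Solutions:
 f(x) = -(-1/(C1 + 8*x))^(1/4)
 f(x) = (-1/(C1 + 8*x))^(1/4)
 f(x) = -I*(-1/(C1 + 8*x))^(1/4)
 f(x) = I*(-1/(C1 + 8*x))^(1/4)


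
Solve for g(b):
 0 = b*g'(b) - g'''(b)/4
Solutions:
 g(b) = C1 + Integral(C2*airyai(2^(2/3)*b) + C3*airybi(2^(2/3)*b), b)


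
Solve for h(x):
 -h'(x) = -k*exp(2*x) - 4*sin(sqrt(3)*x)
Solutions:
 h(x) = C1 + k*exp(2*x)/2 - 4*sqrt(3)*cos(sqrt(3)*x)/3


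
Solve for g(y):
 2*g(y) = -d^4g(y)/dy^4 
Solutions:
 g(y) = (C1*sin(2^(3/4)*y/2) + C2*cos(2^(3/4)*y/2))*exp(-2^(3/4)*y/2) + (C3*sin(2^(3/4)*y/2) + C4*cos(2^(3/4)*y/2))*exp(2^(3/4)*y/2)


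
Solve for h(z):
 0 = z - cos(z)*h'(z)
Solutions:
 h(z) = C1 + Integral(z/cos(z), z)


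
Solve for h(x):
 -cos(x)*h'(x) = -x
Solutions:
 h(x) = C1 + Integral(x/cos(x), x)


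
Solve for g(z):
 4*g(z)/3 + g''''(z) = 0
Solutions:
 g(z) = (C1*sin(3^(3/4)*z/3) + C2*cos(3^(3/4)*z/3))*exp(-3^(3/4)*z/3) + (C3*sin(3^(3/4)*z/3) + C4*cos(3^(3/4)*z/3))*exp(3^(3/4)*z/3)


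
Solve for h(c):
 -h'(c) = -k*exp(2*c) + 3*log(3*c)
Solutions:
 h(c) = C1 - 3*c*log(c) + 3*c*(1 - log(3)) + k*exp(2*c)/2


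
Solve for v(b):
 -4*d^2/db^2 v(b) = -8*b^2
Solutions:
 v(b) = C1 + C2*b + b^4/6


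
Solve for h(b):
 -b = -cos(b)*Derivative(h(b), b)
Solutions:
 h(b) = C1 + Integral(b/cos(b), b)


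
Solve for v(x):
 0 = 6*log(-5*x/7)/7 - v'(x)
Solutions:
 v(x) = C1 + 6*x*log(-x)/7 + 6*x*(-log(7) - 1 + log(5))/7


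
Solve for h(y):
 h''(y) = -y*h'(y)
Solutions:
 h(y) = C1 + C2*erf(sqrt(2)*y/2)


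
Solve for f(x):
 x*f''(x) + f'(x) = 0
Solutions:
 f(x) = C1 + C2*log(x)


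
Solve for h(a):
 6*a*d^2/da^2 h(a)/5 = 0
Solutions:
 h(a) = C1 + C2*a


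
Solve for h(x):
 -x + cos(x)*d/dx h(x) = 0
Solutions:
 h(x) = C1 + Integral(x/cos(x), x)


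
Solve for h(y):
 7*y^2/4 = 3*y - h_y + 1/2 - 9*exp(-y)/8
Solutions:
 h(y) = C1 - 7*y^3/12 + 3*y^2/2 + y/2 + 9*exp(-y)/8


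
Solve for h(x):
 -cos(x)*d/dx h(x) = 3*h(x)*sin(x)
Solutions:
 h(x) = C1*cos(x)^3


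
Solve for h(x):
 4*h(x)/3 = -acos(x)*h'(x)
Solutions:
 h(x) = C1*exp(-4*Integral(1/acos(x), x)/3)


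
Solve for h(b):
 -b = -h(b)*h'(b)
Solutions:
 h(b) = -sqrt(C1 + b^2)
 h(b) = sqrt(C1 + b^2)


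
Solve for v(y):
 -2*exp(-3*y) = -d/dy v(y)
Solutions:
 v(y) = C1 - 2*exp(-3*y)/3


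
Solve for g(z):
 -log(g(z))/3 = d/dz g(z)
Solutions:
 li(g(z)) = C1 - z/3


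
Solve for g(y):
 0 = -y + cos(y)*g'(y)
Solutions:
 g(y) = C1 + Integral(y/cos(y), y)


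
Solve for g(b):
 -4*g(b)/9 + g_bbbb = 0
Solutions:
 g(b) = C1*exp(-sqrt(6)*b/3) + C2*exp(sqrt(6)*b/3) + C3*sin(sqrt(6)*b/3) + C4*cos(sqrt(6)*b/3)


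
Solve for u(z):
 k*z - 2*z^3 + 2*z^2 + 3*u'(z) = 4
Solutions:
 u(z) = C1 - k*z^2/6 + z^4/6 - 2*z^3/9 + 4*z/3


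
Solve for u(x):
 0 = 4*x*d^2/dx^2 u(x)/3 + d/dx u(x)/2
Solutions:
 u(x) = C1 + C2*x^(5/8)


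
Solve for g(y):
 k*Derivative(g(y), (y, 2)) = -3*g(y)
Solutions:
 g(y) = C1*exp(-sqrt(3)*y*sqrt(-1/k)) + C2*exp(sqrt(3)*y*sqrt(-1/k))


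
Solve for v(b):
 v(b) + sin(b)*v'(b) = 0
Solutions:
 v(b) = C1*sqrt(cos(b) + 1)/sqrt(cos(b) - 1)


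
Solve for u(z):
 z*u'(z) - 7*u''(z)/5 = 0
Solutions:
 u(z) = C1 + C2*erfi(sqrt(70)*z/14)


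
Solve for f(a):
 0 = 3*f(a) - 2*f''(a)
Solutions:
 f(a) = C1*exp(-sqrt(6)*a/2) + C2*exp(sqrt(6)*a/2)


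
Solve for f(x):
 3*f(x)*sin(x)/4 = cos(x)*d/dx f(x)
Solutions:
 f(x) = C1/cos(x)^(3/4)


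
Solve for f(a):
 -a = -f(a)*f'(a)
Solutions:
 f(a) = -sqrt(C1 + a^2)
 f(a) = sqrt(C1 + a^2)


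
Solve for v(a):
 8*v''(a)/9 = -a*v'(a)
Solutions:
 v(a) = C1 + C2*erf(3*a/4)


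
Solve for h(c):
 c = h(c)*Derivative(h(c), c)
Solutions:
 h(c) = -sqrt(C1 + c^2)
 h(c) = sqrt(C1 + c^2)


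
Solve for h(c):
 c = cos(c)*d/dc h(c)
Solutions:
 h(c) = C1 + Integral(c/cos(c), c)


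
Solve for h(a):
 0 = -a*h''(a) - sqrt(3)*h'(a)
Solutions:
 h(a) = C1 + C2*a^(1 - sqrt(3))


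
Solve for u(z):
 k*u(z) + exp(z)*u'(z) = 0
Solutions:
 u(z) = C1*exp(k*exp(-z))


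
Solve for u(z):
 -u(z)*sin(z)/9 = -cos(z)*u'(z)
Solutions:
 u(z) = C1/cos(z)^(1/9)


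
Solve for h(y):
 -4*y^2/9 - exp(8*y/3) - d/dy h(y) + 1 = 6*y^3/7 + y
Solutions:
 h(y) = C1 - 3*y^4/14 - 4*y^3/27 - y^2/2 + y - 3*exp(8*y/3)/8


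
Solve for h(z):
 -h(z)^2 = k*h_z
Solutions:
 h(z) = k/(C1*k + z)


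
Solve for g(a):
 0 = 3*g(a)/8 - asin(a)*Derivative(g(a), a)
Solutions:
 g(a) = C1*exp(3*Integral(1/asin(a), a)/8)


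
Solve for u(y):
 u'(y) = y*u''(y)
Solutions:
 u(y) = C1 + C2*y^2


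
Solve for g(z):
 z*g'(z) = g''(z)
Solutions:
 g(z) = C1 + C2*erfi(sqrt(2)*z/2)


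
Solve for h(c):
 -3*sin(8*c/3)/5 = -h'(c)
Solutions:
 h(c) = C1 - 9*cos(8*c/3)/40


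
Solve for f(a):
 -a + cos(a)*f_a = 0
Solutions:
 f(a) = C1 + Integral(a/cos(a), a)


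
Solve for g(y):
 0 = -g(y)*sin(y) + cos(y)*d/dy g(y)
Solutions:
 g(y) = C1/cos(y)


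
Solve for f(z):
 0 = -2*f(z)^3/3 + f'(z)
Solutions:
 f(z) = -sqrt(6)*sqrt(-1/(C1 + 2*z))/2
 f(z) = sqrt(6)*sqrt(-1/(C1 + 2*z))/2


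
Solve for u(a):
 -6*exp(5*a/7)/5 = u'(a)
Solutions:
 u(a) = C1 - 42*exp(5*a/7)/25


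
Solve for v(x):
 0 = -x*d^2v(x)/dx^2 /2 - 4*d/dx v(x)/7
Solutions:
 v(x) = C1 + C2/x^(1/7)


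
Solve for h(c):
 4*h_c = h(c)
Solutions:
 h(c) = C1*exp(c/4)


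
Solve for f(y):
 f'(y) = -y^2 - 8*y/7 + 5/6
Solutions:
 f(y) = C1 - y^3/3 - 4*y^2/7 + 5*y/6


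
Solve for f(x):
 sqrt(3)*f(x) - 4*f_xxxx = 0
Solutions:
 f(x) = C1*exp(-sqrt(2)*3^(1/8)*x/2) + C2*exp(sqrt(2)*3^(1/8)*x/2) + C3*sin(sqrt(2)*3^(1/8)*x/2) + C4*cos(sqrt(2)*3^(1/8)*x/2)


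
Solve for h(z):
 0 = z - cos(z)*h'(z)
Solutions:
 h(z) = C1 + Integral(z/cos(z), z)


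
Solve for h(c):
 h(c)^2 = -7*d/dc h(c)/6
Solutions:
 h(c) = 7/(C1 + 6*c)


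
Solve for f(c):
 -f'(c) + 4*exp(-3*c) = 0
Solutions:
 f(c) = C1 - 4*exp(-3*c)/3


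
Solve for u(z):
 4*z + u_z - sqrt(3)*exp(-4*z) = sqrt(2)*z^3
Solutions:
 u(z) = C1 + sqrt(2)*z^4/4 - 2*z^2 - sqrt(3)*exp(-4*z)/4


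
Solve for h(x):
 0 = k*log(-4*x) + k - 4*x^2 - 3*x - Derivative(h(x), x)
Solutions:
 h(x) = C1 + k*x*log(-x) + 2*k*x*log(2) - 4*x^3/3 - 3*x^2/2


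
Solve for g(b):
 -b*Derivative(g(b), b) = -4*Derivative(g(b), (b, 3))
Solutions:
 g(b) = C1 + Integral(C2*airyai(2^(1/3)*b/2) + C3*airybi(2^(1/3)*b/2), b)


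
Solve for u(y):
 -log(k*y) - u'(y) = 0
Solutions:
 u(y) = C1 - y*log(k*y) + y


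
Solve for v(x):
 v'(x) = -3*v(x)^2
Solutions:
 v(x) = 1/(C1 + 3*x)


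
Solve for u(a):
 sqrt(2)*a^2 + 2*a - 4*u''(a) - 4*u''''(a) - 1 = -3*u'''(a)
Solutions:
 u(a) = C1 + C2*a + sqrt(2)*a^4/48 + a^3*(4 + 3*sqrt(2))/48 + a^2*(4 - 7*sqrt(2))/64 + (C3*sin(sqrt(55)*a/8) + C4*cos(sqrt(55)*a/8))*exp(3*a/8)


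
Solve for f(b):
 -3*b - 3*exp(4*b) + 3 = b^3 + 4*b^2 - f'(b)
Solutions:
 f(b) = C1 + b^4/4 + 4*b^3/3 + 3*b^2/2 - 3*b + 3*exp(4*b)/4


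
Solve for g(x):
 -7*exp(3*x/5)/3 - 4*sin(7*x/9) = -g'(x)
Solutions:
 g(x) = C1 + 35*exp(3*x/5)/9 - 36*cos(7*x/9)/7


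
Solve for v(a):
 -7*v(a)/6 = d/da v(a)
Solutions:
 v(a) = C1*exp(-7*a/6)


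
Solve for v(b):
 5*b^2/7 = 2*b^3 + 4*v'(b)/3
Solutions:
 v(b) = C1 - 3*b^4/8 + 5*b^3/28


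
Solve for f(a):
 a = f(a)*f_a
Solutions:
 f(a) = -sqrt(C1 + a^2)
 f(a) = sqrt(C1 + a^2)


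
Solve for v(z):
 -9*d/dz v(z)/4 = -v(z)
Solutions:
 v(z) = C1*exp(4*z/9)


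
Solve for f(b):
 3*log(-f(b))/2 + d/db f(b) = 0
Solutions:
 -li(-f(b)) = C1 - 3*b/2


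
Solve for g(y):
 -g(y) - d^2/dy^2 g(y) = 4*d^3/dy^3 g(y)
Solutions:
 g(y) = C1*exp(y*(-2 + (12*sqrt(327) + 217)^(-1/3) + (12*sqrt(327) + 217)^(1/3))/24)*sin(sqrt(3)*y*(-(12*sqrt(327) + 217)^(1/3) + (12*sqrt(327) + 217)^(-1/3))/24) + C2*exp(y*(-2 + (12*sqrt(327) + 217)^(-1/3) + (12*sqrt(327) + 217)^(1/3))/24)*cos(sqrt(3)*y*(-(12*sqrt(327) + 217)^(1/3) + (12*sqrt(327) + 217)^(-1/3))/24) + C3*exp(-y*((12*sqrt(327) + 217)^(-1/3) + 1 + (12*sqrt(327) + 217)^(1/3))/12)


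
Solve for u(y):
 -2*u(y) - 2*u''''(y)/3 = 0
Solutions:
 u(y) = (C1*sin(sqrt(2)*3^(1/4)*y/2) + C2*cos(sqrt(2)*3^(1/4)*y/2))*exp(-sqrt(2)*3^(1/4)*y/2) + (C3*sin(sqrt(2)*3^(1/4)*y/2) + C4*cos(sqrt(2)*3^(1/4)*y/2))*exp(sqrt(2)*3^(1/4)*y/2)


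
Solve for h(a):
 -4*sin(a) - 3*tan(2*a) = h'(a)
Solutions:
 h(a) = C1 + 3*log(cos(2*a))/2 + 4*cos(a)


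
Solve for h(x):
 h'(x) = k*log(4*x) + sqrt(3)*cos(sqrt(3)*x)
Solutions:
 h(x) = C1 + k*x*(log(x) - 1) + 2*k*x*log(2) + sin(sqrt(3)*x)


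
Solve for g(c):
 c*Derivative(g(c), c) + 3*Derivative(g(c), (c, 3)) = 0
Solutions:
 g(c) = C1 + Integral(C2*airyai(-3^(2/3)*c/3) + C3*airybi(-3^(2/3)*c/3), c)


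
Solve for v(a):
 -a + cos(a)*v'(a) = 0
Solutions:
 v(a) = C1 + Integral(a/cos(a), a)


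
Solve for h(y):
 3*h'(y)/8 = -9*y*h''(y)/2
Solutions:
 h(y) = C1 + C2*y^(11/12)


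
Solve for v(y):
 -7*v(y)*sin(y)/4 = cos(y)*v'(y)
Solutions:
 v(y) = C1*cos(y)^(7/4)


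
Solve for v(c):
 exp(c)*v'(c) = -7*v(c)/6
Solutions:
 v(c) = C1*exp(7*exp(-c)/6)


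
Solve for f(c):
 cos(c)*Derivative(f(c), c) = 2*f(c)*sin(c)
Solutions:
 f(c) = C1/cos(c)^2


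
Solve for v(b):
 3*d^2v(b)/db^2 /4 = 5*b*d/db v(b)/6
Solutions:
 v(b) = C1 + C2*erfi(sqrt(5)*b/3)


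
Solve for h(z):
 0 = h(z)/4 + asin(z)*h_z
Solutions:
 h(z) = C1*exp(-Integral(1/asin(z), z)/4)


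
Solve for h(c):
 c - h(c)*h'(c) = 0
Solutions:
 h(c) = -sqrt(C1 + c^2)
 h(c) = sqrt(C1 + c^2)


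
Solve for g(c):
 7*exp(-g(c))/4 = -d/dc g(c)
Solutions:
 g(c) = log(C1 - 7*c/4)


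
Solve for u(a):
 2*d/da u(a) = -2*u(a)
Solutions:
 u(a) = C1*exp(-a)


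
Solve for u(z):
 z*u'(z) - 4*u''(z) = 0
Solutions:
 u(z) = C1 + C2*erfi(sqrt(2)*z/4)


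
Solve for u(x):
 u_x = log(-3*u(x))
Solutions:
 -Integral(1/(log(-_y) + log(3)), (_y, u(x))) = C1 - x


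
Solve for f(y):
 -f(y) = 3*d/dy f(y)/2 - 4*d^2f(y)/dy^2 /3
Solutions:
 f(y) = C1*exp(y*(9 - sqrt(273))/16) + C2*exp(y*(9 + sqrt(273))/16)


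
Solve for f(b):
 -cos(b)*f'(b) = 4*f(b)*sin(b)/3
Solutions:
 f(b) = C1*cos(b)^(4/3)


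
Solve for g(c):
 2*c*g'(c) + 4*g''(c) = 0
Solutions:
 g(c) = C1 + C2*erf(c/2)


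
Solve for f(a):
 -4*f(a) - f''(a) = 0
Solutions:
 f(a) = C1*sin(2*a) + C2*cos(2*a)


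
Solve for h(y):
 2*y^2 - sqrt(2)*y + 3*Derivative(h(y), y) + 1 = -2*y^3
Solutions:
 h(y) = C1 - y^4/6 - 2*y^3/9 + sqrt(2)*y^2/6 - y/3


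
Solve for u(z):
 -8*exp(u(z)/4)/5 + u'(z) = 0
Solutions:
 u(z) = 4*log(-1/(C1 + 8*z)) + 4*log(20)


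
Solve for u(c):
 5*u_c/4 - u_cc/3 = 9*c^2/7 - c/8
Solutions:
 u(c) = C1 + C2*exp(15*c/4) + 12*c^3/35 + 157*c^2/700 + 314*c/2625


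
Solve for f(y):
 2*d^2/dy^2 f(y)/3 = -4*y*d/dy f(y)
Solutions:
 f(y) = C1 + C2*erf(sqrt(3)*y)


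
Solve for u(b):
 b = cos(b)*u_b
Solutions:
 u(b) = C1 + Integral(b/cos(b), b)


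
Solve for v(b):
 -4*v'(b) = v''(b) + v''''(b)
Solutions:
 v(b) = C1 + C2*exp(-3^(1/3)*b*(-(18 + sqrt(327))^(1/3) + 3^(1/3)/(18 + sqrt(327))^(1/3))/6)*sin(3^(1/6)*b*(3/(18 + sqrt(327))^(1/3) + 3^(2/3)*(18 + sqrt(327))^(1/3))/6) + C3*exp(-3^(1/3)*b*(-(18 + sqrt(327))^(1/3) + 3^(1/3)/(18 + sqrt(327))^(1/3))/6)*cos(3^(1/6)*b*(3/(18 + sqrt(327))^(1/3) + 3^(2/3)*(18 + sqrt(327))^(1/3))/6) + C4*exp(3^(1/3)*b*(-(18 + sqrt(327))^(1/3) + 3^(1/3)/(18 + sqrt(327))^(1/3))/3)


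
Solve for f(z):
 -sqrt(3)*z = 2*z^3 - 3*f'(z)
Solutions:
 f(z) = C1 + z^4/6 + sqrt(3)*z^2/6


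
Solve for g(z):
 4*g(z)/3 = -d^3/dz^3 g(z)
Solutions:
 g(z) = C3*exp(-6^(2/3)*z/3) + (C1*sin(2^(2/3)*3^(1/6)*z/2) + C2*cos(2^(2/3)*3^(1/6)*z/2))*exp(6^(2/3)*z/6)


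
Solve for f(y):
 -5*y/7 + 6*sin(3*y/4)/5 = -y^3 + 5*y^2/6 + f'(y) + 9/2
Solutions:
 f(y) = C1 + y^4/4 - 5*y^3/18 - 5*y^2/14 - 9*y/2 - 8*cos(3*y/4)/5


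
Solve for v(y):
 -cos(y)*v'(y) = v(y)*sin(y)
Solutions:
 v(y) = C1*cos(y)


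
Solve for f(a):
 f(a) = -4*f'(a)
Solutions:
 f(a) = C1*exp(-a/4)


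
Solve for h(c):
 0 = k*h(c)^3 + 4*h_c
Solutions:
 h(c) = -sqrt(2)*sqrt(-1/(C1 - c*k))
 h(c) = sqrt(2)*sqrt(-1/(C1 - c*k))


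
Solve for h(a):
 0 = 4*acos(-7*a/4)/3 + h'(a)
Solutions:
 h(a) = C1 - 4*a*acos(-7*a/4)/3 - 4*sqrt(16 - 49*a^2)/21


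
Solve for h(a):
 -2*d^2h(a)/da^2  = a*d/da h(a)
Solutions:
 h(a) = C1 + C2*erf(a/2)


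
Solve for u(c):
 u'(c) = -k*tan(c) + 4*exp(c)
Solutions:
 u(c) = C1 + k*log(cos(c)) + 4*exp(c)


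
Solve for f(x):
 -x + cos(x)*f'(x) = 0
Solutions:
 f(x) = C1 + Integral(x/cos(x), x)


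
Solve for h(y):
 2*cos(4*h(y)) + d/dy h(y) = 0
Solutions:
 h(y) = -asin((C1 + exp(16*y))/(C1 - exp(16*y)))/4 + pi/4
 h(y) = asin((C1 + exp(16*y))/(C1 - exp(16*y)))/4


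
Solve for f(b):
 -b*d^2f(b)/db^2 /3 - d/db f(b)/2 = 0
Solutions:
 f(b) = C1 + C2/sqrt(b)


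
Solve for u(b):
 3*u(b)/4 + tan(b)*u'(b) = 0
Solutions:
 u(b) = C1/sin(b)^(3/4)


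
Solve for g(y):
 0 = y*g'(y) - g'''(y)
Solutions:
 g(y) = C1 + Integral(C2*airyai(y) + C3*airybi(y), y)


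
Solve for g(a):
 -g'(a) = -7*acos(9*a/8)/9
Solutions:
 g(a) = C1 + 7*a*acos(9*a/8)/9 - 7*sqrt(64 - 81*a^2)/81


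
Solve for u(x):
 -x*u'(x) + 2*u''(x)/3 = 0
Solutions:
 u(x) = C1 + C2*erfi(sqrt(3)*x/2)


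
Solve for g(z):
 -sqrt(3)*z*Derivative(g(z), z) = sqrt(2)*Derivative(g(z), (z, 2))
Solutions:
 g(z) = C1 + C2*erf(6^(1/4)*z/2)


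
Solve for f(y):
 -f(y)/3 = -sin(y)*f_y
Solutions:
 f(y) = C1*(cos(y) - 1)^(1/6)/(cos(y) + 1)^(1/6)


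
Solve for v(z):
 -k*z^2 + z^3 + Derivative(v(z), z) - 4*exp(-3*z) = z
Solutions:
 v(z) = C1 + k*z^3/3 - z^4/4 + z^2/2 - 4*exp(-3*z)/3


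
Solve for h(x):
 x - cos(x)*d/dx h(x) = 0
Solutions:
 h(x) = C1 + Integral(x/cos(x), x)


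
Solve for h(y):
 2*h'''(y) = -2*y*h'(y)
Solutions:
 h(y) = C1 + Integral(C2*airyai(-y) + C3*airybi(-y), y)


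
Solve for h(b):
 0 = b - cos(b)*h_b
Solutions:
 h(b) = C1 + Integral(b/cos(b), b)


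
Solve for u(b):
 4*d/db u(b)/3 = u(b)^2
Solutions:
 u(b) = -4/(C1 + 3*b)


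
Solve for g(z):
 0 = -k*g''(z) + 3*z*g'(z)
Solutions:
 g(z) = C1 + C2*erf(sqrt(6)*z*sqrt(-1/k)/2)/sqrt(-1/k)


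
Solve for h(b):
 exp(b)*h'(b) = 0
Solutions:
 h(b) = C1


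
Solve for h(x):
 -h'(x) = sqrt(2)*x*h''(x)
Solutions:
 h(x) = C1 + C2*x^(1 - sqrt(2)/2)


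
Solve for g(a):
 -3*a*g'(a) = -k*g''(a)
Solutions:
 g(a) = C1 + C2*erf(sqrt(6)*a*sqrt(-1/k)/2)/sqrt(-1/k)


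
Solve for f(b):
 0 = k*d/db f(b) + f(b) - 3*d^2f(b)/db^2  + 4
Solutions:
 f(b) = C1*exp(b*(k - sqrt(k^2 + 12))/6) + C2*exp(b*(k + sqrt(k^2 + 12))/6) - 4


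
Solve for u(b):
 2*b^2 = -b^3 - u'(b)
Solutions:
 u(b) = C1 - b^4/4 - 2*b^3/3


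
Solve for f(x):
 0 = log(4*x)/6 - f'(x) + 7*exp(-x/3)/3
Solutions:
 f(x) = C1 + x*log(x)/6 + x*(-1 + 2*log(2))/6 - 7*exp(-x/3)


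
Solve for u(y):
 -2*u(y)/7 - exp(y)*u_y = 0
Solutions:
 u(y) = C1*exp(2*exp(-y)/7)


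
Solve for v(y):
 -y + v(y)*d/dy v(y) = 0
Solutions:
 v(y) = -sqrt(C1 + y^2)
 v(y) = sqrt(C1 + y^2)


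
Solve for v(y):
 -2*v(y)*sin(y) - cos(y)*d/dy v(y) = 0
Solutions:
 v(y) = C1*cos(y)^2


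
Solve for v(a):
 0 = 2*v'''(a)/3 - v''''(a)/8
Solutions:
 v(a) = C1 + C2*a + C3*a^2 + C4*exp(16*a/3)


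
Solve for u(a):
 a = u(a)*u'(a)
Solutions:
 u(a) = -sqrt(C1 + a^2)
 u(a) = sqrt(C1 + a^2)


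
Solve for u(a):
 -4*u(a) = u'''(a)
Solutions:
 u(a) = C3*exp(-2^(2/3)*a) + (C1*sin(2^(2/3)*sqrt(3)*a/2) + C2*cos(2^(2/3)*sqrt(3)*a/2))*exp(2^(2/3)*a/2)


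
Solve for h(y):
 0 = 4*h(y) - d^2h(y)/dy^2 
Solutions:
 h(y) = C1*exp(-2*y) + C2*exp(2*y)


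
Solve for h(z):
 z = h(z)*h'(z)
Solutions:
 h(z) = -sqrt(C1 + z^2)
 h(z) = sqrt(C1 + z^2)


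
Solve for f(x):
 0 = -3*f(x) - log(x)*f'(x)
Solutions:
 f(x) = C1*exp(-3*li(x))


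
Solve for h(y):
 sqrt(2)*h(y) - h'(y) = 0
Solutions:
 h(y) = C1*exp(sqrt(2)*y)


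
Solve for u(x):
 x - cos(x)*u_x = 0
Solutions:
 u(x) = C1 + Integral(x/cos(x), x)


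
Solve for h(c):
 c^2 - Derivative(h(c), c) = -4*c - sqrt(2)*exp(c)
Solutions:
 h(c) = C1 + c^3/3 + 2*c^2 + sqrt(2)*exp(c)


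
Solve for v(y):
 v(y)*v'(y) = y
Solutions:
 v(y) = -sqrt(C1 + y^2)
 v(y) = sqrt(C1 + y^2)


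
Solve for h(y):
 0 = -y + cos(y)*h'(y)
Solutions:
 h(y) = C1 + Integral(y/cos(y), y)


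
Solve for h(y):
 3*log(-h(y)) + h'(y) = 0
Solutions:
 -li(-h(y)) = C1 - 3*y


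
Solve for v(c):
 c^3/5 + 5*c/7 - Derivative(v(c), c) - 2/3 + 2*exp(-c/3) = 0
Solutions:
 v(c) = C1 + c^4/20 + 5*c^2/14 - 2*c/3 - 6*exp(-c/3)


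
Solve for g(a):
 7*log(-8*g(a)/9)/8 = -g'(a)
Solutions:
 8*Integral(1/(log(-_y) - 2*log(3) + 3*log(2)), (_y, g(a)))/7 = C1 - a


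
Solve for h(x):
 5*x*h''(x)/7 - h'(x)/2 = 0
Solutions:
 h(x) = C1 + C2*x^(17/10)


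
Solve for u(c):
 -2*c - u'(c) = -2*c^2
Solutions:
 u(c) = C1 + 2*c^3/3 - c^2


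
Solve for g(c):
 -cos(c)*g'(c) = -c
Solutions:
 g(c) = C1 + Integral(c/cos(c), c)


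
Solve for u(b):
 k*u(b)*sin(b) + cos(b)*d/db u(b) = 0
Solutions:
 u(b) = C1*exp(k*log(cos(b)))


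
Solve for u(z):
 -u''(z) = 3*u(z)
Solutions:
 u(z) = C1*sin(sqrt(3)*z) + C2*cos(sqrt(3)*z)


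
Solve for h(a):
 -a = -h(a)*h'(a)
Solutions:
 h(a) = -sqrt(C1 + a^2)
 h(a) = sqrt(C1 + a^2)


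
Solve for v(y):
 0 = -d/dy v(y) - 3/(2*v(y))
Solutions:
 v(y) = -sqrt(C1 - 3*y)
 v(y) = sqrt(C1 - 3*y)


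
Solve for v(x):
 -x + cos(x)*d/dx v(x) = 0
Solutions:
 v(x) = C1 + Integral(x/cos(x), x)


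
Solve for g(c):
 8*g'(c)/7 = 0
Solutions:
 g(c) = C1


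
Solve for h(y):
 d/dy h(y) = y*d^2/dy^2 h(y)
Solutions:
 h(y) = C1 + C2*y^2


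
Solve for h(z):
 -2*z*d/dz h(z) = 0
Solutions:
 h(z) = C1


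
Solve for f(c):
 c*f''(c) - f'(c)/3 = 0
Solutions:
 f(c) = C1 + C2*c^(4/3)


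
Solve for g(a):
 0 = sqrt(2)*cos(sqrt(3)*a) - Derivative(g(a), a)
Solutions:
 g(a) = C1 + sqrt(6)*sin(sqrt(3)*a)/3


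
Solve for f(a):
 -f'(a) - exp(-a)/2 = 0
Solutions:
 f(a) = C1 + exp(-a)/2


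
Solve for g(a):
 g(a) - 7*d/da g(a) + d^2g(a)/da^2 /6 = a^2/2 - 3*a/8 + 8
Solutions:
 g(a) = C1*exp(a*(21 - sqrt(435))) + C2*exp(a*(sqrt(435) + 21)) + a^2/2 + 53*a/8 + 1301/24


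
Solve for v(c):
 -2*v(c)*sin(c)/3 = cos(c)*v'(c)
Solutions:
 v(c) = C1*cos(c)^(2/3)


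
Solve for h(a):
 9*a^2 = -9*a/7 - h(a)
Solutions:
 h(a) = 9*a*(-7*a - 1)/7


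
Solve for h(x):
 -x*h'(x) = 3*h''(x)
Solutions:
 h(x) = C1 + C2*erf(sqrt(6)*x/6)


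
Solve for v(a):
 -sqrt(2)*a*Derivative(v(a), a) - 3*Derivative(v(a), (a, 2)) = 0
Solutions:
 v(a) = C1 + C2*erf(2^(3/4)*sqrt(3)*a/6)


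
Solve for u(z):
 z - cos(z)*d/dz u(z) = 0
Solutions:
 u(z) = C1 + Integral(z/cos(z), z)


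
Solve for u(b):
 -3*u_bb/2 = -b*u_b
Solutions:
 u(b) = C1 + C2*erfi(sqrt(3)*b/3)


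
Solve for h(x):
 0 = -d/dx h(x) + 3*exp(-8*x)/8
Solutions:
 h(x) = C1 - 3*exp(-8*x)/64


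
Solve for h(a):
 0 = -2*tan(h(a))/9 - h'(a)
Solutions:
 h(a) = pi - asin(C1*exp(-2*a/9))
 h(a) = asin(C1*exp(-2*a/9))


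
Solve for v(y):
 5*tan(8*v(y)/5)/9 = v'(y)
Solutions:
 v(y) = -5*asin(C1*exp(8*y/9))/8 + 5*pi/8
 v(y) = 5*asin(C1*exp(8*y/9))/8


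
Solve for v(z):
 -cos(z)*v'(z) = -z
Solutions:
 v(z) = C1 + Integral(z/cos(z), z)


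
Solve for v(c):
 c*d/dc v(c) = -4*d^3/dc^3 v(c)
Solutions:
 v(c) = C1 + Integral(C2*airyai(-2^(1/3)*c/2) + C3*airybi(-2^(1/3)*c/2), c)


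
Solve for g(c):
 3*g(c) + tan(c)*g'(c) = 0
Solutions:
 g(c) = C1/sin(c)^3


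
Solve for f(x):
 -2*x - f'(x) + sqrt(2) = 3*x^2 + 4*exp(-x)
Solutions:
 f(x) = C1 - x^3 - x^2 + sqrt(2)*x + 4*exp(-x)


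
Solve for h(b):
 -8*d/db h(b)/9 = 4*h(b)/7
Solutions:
 h(b) = C1*exp(-9*b/14)


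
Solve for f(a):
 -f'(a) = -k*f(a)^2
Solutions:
 f(a) = -1/(C1 + a*k)


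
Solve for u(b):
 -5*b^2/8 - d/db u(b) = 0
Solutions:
 u(b) = C1 - 5*b^3/24


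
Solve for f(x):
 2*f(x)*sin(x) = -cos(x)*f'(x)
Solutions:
 f(x) = C1*cos(x)^2


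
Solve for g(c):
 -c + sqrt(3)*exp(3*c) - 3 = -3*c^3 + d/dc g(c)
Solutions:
 g(c) = C1 + 3*c^4/4 - c^2/2 - 3*c + sqrt(3)*exp(3*c)/3


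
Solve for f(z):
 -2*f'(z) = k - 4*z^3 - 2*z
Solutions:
 f(z) = C1 - k*z/2 + z^4/2 + z^2/2


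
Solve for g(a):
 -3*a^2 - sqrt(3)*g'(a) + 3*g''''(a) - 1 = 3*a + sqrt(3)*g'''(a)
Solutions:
 g(a) = C1 + C2*exp(a*(-12^(1/3)*(9*sqrt(255) + 83*sqrt(3))^(1/3) - 2*18^(1/3)/(9*sqrt(255) + 83*sqrt(3))^(1/3) + 4*sqrt(3))/36)*sin(2^(1/3)*3^(1/6)*a*(-2^(1/3)*3^(2/3)*(9*sqrt(255) + 83*sqrt(3))^(1/3) + 6/(9*sqrt(255) + 83*sqrt(3))^(1/3))/36) + C3*exp(a*(-12^(1/3)*(9*sqrt(255) + 83*sqrt(3))^(1/3) - 2*18^(1/3)/(9*sqrt(255) + 83*sqrt(3))^(1/3) + 4*sqrt(3))/36)*cos(2^(1/3)*3^(1/6)*a*(-2^(1/3)*3^(2/3)*(9*sqrt(255) + 83*sqrt(3))^(1/3) + 6/(9*sqrt(255) + 83*sqrt(3))^(1/3))/36) + C4*exp(a*(2*18^(1/3)/(9*sqrt(255) + 83*sqrt(3))^(1/3) + 2*sqrt(3) + 12^(1/3)*(9*sqrt(255) + 83*sqrt(3))^(1/3))/18) - sqrt(3)*a^3/3 - sqrt(3)*a^2/2 + 5*sqrt(3)*a/3


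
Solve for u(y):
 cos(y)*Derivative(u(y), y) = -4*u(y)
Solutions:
 u(y) = C1*(sin(y)^2 - 2*sin(y) + 1)/(sin(y)^2 + 2*sin(y) + 1)


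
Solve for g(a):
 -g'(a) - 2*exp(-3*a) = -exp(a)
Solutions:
 g(a) = C1 + exp(a) + 2*exp(-3*a)/3


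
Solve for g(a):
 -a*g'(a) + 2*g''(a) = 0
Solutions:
 g(a) = C1 + C2*erfi(a/2)


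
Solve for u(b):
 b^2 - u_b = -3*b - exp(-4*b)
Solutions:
 u(b) = C1 + b^3/3 + 3*b^2/2 - exp(-4*b)/4


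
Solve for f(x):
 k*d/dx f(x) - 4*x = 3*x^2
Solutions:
 f(x) = C1 + x^3/k + 2*x^2/k


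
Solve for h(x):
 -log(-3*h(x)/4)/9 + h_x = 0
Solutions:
 -9*Integral(1/(log(-_y) - 2*log(2) + log(3)), (_y, h(x))) = C1 - x


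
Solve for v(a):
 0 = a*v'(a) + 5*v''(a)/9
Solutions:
 v(a) = C1 + C2*erf(3*sqrt(10)*a/10)


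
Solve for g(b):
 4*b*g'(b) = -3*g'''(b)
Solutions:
 g(b) = C1 + Integral(C2*airyai(-6^(2/3)*b/3) + C3*airybi(-6^(2/3)*b/3), b)


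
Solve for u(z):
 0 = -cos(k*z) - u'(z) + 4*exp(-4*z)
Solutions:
 u(z) = C1 - exp(-4*z) - sin(k*z)/k


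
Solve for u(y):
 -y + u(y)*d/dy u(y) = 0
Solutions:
 u(y) = -sqrt(C1 + y^2)
 u(y) = sqrt(C1 + y^2)


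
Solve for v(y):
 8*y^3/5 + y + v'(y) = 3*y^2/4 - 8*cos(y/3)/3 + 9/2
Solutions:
 v(y) = C1 - 2*y^4/5 + y^3/4 - y^2/2 + 9*y/2 - 8*sin(y/3)


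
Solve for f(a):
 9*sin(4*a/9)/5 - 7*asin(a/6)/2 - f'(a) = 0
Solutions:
 f(a) = C1 - 7*a*asin(a/6)/2 - 7*sqrt(36 - a^2)/2 - 81*cos(4*a/9)/20


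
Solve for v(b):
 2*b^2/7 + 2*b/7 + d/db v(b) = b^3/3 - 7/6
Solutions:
 v(b) = C1 + b^4/12 - 2*b^3/21 - b^2/7 - 7*b/6


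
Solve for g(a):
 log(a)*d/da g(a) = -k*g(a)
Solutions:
 g(a) = C1*exp(-k*li(a))


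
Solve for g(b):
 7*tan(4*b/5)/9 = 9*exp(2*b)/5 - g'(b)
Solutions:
 g(b) = C1 + 9*exp(2*b)/10 + 35*log(cos(4*b/5))/36
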